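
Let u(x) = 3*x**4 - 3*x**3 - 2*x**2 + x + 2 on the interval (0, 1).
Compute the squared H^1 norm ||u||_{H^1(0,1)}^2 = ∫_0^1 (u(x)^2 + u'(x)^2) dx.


||u||_{H^1}^2 = 137/28

The H^1 norm (squared) on an interval (0, L) is
  ||u||_{H^1}^2 = ∫_0^L u(x)^2 dx + ∫_0^L u'(x)^2 dx.
Compute u'(x) = 12*x**3 - 9*x**2 - 4*x + 1.
Then u(x)^2 = 9*x**8 - 18*x**7 - 3*x**6 + 18*x**5 + 10*x**4 - 16*x**3 - 7*x**2 + 4*x + 4 and u'(x)^2 = 144*x**6 - 216*x**5 - 15*x**4 + 96*x**3 - 2*x**2 - 8*x + 1.
Integrate each monomial from 0 to 1 using ∫_0^1 c·x^n dx = c·1^(n+1)/(n+1):
  ∫_0^1 u(x)^2 dx = ∫_0^1 (9*x^8 - 18*x^7 - 3*x^6 + 18*x^5 + 10*x^4 - 16*x^3 - 7*x^2 + 4*x + 4) dx. Term by term:
    ∫_0^1 9*x^8 dx = 1;  ∫_0^1 -18*x^7 dx = -9/4;  ∫_0^1 -3*x^6 dx = -3/7;
    ∫_0^1 18*x^5 dx = 3;  ∫_0^1 10*x^4 dx = 2;  ∫_0^1 -16*x^3 dx = -4;
    ∫_0^1 -7*x^2 dx = -7/3;  ∫_0^1 4*x dx = 2;  ∫_0^1 4 dx = 4.
  Sum: 1 − 9/4 − 3/7 + 3 + 2 − 4 − 7/3 + 2 + 4 = 251/84.
  ∫_0^1 u'(x)^2 dx = ∫_0^1 (144*x^6 - 216*x^5 - 15*x^4 + 96*x^3 - 2*x^2 - 8*x + 1) dx. Term by term:
    ∫_0^1 144*x^6 dx = 144/7;  ∫_0^1 -216*x^5 dx = -36;  ∫_0^1 -15*x^4 dx = -3;
    ∫_0^1 96*x^3 dx = 24;  ∫_0^1 -2*x^2 dx = -2/3;  ∫_0^1 -8*x dx = -4;
    ∫_0^1 1 dx = 1.
  Sum: 144/7 − 36 − 3 + 24 − 2/3 − 4 + 1 = 40/21.
Adding: ||u||_{H^1}^2 = 251/84 + 40/21 = 137/28.


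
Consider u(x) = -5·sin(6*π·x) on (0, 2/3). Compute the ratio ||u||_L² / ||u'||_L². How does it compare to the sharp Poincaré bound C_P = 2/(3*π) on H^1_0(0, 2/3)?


||u||_L² / ||u'||_L² = 1/(6*π) < C_P = 2/(3*π).

u(x) = -5·sin(6*π·x), so u'(x) = -30*π*cos(6*π*x).
Writing u(x) = A·sin(kπx/L) with A = -5 and k = 4, use ∫_0^L sin²(kπx/L) dx = L/2 and ∫_0^L cos²(kπx/L) dx = L/2.
u² = 25·sin²(6*π·x) and (u')² = 900*π^2·cos²(6*π·x), and each of sin², cos² integrates to L/2 = 1/3 over (0, 2/3).
∫_0^2/3 u² dx = 25/3, so ||u||_L² = 5*sqrt(3)/3.
∫_0^2/3 (u')² dx = 300*π^2, so ||u'||_L² = 10*sqrt(3)*π.
Ratio ||u||_L² / ||u'||_L² = 1/(6*π).
Sharp Poincaré constant on H^1_0(0, 2/3) is C_P = L/π = 2/(3*π), achieved by sin(3*π/2·x).
This is the k = 4 harmonic; the ratio L/(kπ) is strictly less than C_P = L/π, consistent with the sharp inequality ||u||_L² ≤ C_P ||u'||_L².


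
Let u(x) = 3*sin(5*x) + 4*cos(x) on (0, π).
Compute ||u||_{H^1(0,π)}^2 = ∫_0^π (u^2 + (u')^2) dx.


||u||_{H^1(0,π)}^2 = 133*π

u'(x) = -4*sin(x) + 15*cos(5*x).
Expand u² and (u')² and integrate term by term on (0, π), using: for integers n ≥ 1, ∫_0^π sin²(nx) dx = ∫_0^π cos²(nx) dx = π/2; for n ≠ n', ∫_0^π sin(nx)sin(n'x) dx = ∫_0^π cos(nx)cos(n'x) dx = 0; and by product-to-sum, ∫_0^π sin(nx)cos(n'x) dx = ½∫_0^π [sin((n+n')x) + sin((n−n')x)] dx, which is 0 when n+n' is even and 2n/(n²−n'²) when n+n' is odd (it need not vanish on (0, π)).
  u² squared terms: (3)²·∫sin(5x)² dx = 9·π/2 = 9*π/2;  (4)²·∫cos(x)² dx = 16·π/2 = 8*π.
  u² cross terms: 2·(3)·(4)·∫sin(5x)·cos(x) dx = 24·(0) = 0.
  So ∫_0^π u² dx = 9*π/2 + 8*π + 0 = 25*π/2.
  (u')² squared terms: (-4)²·∫sin(x)² dx = 16·π/2 = 8*π;  (15)²·∫cos(5x)² dx = 225·π/2 = 225*π/2.
  (u')² cross terms: 2·(-4)·(15)·∫sin(x)·cos(5x) dx = -120·(0) = 0.
  So ∫_0^π (u')² dx = 8*π + 225*π/2 + 0 = 241*π/2.
||u||_{H^1}^2 = (25*π/2) + (241*π/2) = 133*π.


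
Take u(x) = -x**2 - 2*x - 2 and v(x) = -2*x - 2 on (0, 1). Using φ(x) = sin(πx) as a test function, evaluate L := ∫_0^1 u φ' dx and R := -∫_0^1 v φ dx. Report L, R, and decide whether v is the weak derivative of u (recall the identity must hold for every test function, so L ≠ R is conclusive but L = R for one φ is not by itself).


LHS = 6/π, RHS = 6/π. Yes, v = u' weakly.

u(x) = -x**2 - 2*x - 2, classical derivative u'(x) = -2*x - 2.
φ(x) = sin(πx), so φ'(x) = π*cos(π*x).
Note φ(0) = φ(1) = 0, so the boundary term u·φ vanishes.
LHS = ∫_0^1 u(x) φ'(x) dx = ∫_0^1 (-π*x^2*cos(π*x) - 2*π*x*cos(π*x) - 2*π*cos(π*x)) dx. Term by term:
  ∫_0^1 -2*π*cos(π*x) dx = 0;  ∫_0^1 -π*x^2*cos(π*x) dx = 2/π;  ∫_0^1 -2*π*x*cos(π*x) dx = 4/π.
Sum: 0 + 2/π + 4/π = 6/π.
So LHS = 6/π.
∫_0^1 v(x) φ(x) dx = ∫_0^1 (-2*x*sin(π*x) - 2*sin(π*x)) dx. Term by term:
  ∫_0^1 -2*sin(π*x) dx = -4/π;  ∫_0^1 -2*x*sin(π*x) dx = -2/π.
Sum: -4/π − 2/π = -6/π.
So RHS = -∫_0^1 v(x) φ(x) dx = 6/π.
LHS = RHS, so the identity holds for this test φ.
Moreover u is smooth here and v(x) = u'(x) = -2*x - 2 pointwise, so the identity holds for every test function. Hence v is the weak derivative of u.


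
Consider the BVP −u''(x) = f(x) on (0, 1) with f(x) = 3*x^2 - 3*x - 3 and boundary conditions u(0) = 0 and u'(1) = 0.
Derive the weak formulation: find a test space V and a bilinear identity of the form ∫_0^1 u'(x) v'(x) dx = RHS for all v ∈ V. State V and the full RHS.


V = {v ∈ H^1(0, 1) : v(0) = 0} (test functions vanish at x = 0 where u is specified); weak form: ∫_0^1 u'v' dx = ∫_0^1 (3*x^2 - 3*x - 3) v dx for all v ∈ V.

Multiply both sides by a test function v and integrate from 0 to 1:
  ∫_0^1 −u''(x) v(x) dx = ∫_0^1 f(x) v(x) dx.
Integrate the LHS by parts once:
  ∫_0^1 −u'' v dx = −[u'(x) v(x)]_0^1 + ∫_0^1 u'(x) v'(x) dx.
Thus ∫_0^1 u'(x) v'(x) dx = ∫_0^1 f(x) v(x) dx + [u'(x) v(x)]_0^1.
Choose V so that boundary terms are either known or forced to vanish.
Mixed BC: u(0) = 0 (Dirichlet) and u'(1) = 0 (Neumann). Define V = {v ∈ H^1(0, 1) : v(0) = 0}. Then [u' v]_0^1 = u'(1)·v(1) − u'(0)·0 = 0.
Weak formulation: find u (satisfying any essential BC) such that ∫_0^1 u'(x) v'(x) dx = ∫_0^1 f v dx for all v ∈ V (Dirichlet at 0 absorbed into V; the Neumann datum at x = 1 is zero, so no boundary term remains).
Substituting f(x) = 3*x^2 - 3*x - 3, the right-hand side is ∫_0^1 (3*x^2 - 3*x - 3) v dx.


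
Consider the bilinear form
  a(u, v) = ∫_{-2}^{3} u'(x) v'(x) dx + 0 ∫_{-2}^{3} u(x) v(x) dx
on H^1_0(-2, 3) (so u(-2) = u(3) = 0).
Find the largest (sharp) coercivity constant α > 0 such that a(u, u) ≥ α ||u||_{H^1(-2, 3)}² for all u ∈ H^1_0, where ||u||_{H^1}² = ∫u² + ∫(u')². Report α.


α = π^2/(π^2 + 25)

Coercivity of a(·,·) on H^1_0(-2, 3) means a(u, u) ≥ α ||u||_{H^1}² for every u ∈ H^1_0.
The interval has length L = 5, and Poincaré/coercivity depend only on L. Here a(u, u) = ∫(u')² + (0)·∫u².
Here c = 0, so a(u,u) = ∫(u')² alone. The condition a(u,u) ≥ α||u||_{H^1}² reads (1−α)∫(u')² ≥ (α−c)∫u². Any admissible α is ≤ 1 (rapidly oscillating u have ∫u²/∫(u')² → 0), and α = 1 would force 0 ≥ (1−c)∫u², impossible since c < 1; so 1−α > 0. By the sharp Poincaré inequality on H^1_0 of an interval of length L, ∫(u')² ≥ (π/L)²∫u² with equality for the first sine mode sin(π(x−x₀)/L) (x₀ the left endpoint), so the inequality holds for all u iff (1−α)(π/L)² ≥ α − c, i.e. α ≤ ((π/L)² + c)/((π/L)² + 1) = (1 + c(L/π)²)/(1 + (L/π)²). (Direct route, valid since c ≤ 0: Poincaré gives c∫u² ≥ c(L/π)²∫(u')², so a(u,u) ≥ (1 + c(L/π)²)∫(u')², while ||u||_{H^1}² ≤ (1 + (L/π)²)∫(u')²; dividing yields the same α.) With (π/L)² = π^2/25 and c = 0, the largest admissible constant is α = ((π/L)² + c)/((π/L)² + 1).
Simplifying, α = π^2/(π^2 + 25).


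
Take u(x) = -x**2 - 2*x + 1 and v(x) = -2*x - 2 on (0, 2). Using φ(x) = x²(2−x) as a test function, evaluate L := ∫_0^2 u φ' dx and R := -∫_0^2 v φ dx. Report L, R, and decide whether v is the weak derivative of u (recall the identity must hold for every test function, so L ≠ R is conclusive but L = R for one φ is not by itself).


LHS = 88/15, RHS = 88/15. Yes, v = u' weakly.

u(x) = -x**2 - 2*x + 1, classical derivative u'(x) = -2*x - 2.
φ(x) = x²(2−x), so φ'(x) = x*(4 - 3*x).
Note φ(0) = φ(2) = 0, so the boundary term u·φ vanishes.
LHS = ∫_0^2 u(x) φ'(x) dx = ∫_0^2 (3*x^4 + 2*x^3 - 11*x^2 + 4*x) dx. Term by term:
  ∫_0^2 3*x^4 dx = 96/5;  ∫_0^2 2*x^3 dx = 8;  ∫_0^2 -11*x^2 dx = -88/3;
  ∫_0^2 4*x dx = 8.
Sum: 96/5 + 8 − 88/3 + 8 = 88/15.
So LHS = 88/15.
∫_0^2 v(x) φ(x) dx = ∫_0^2 (2*x^4 - 2*x^3 - 4*x^2) dx. Term by term:
  ∫_0^2 2*x^4 dx = 64/5;  ∫_0^2 -2*x^3 dx = -8;  ∫_0^2 -4*x^2 dx = -32/3.
Sum: 64/5 − 8 − 32/3 = -88/15.
So RHS = -∫_0^2 v(x) φ(x) dx = 88/15.
LHS = RHS, so the identity holds for this test φ.
Moreover u is smooth here and v(x) = u'(x) = -2*x - 2 pointwise, so the identity holds for every test function. Hence v is the weak derivative of u.


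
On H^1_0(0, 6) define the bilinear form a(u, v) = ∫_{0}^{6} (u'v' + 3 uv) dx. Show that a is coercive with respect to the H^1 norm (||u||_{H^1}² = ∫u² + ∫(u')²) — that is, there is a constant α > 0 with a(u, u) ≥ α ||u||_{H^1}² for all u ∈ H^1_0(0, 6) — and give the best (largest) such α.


α = 1

Coercivity of a(·,·) on H^1_0(0, 6) means a(u, u) ≥ α ||u||_{H^1}² for every u ∈ H^1_0.
The interval has length L = 6, and Poincaré/coercivity depend only on L. Here a(u, u) = ∫(u')² + (3)·∫u².
Here c = 3 ≥ 1, so a(u,u) = ∫(u')² + c∫u² ≥ ∫(u')² + ∫u² = ||u||_{H^1}², i.e. α = 1 works. No larger α is possible: a(u,u) ≥ α||u||_{H^1}² means (1−α)∫(u')² ≥ (α−c)∫u², and for the modes u_n = sin(nπ(x−x₀)/L) (x₀ the left endpoint) one has ∫u_n²/∫(u_n')² = (L/(nπ))² → 0, so a(u_n,u_n)/||u_n||_{H^1}² → 1. Hence the optimal constant is α = 1.
Therefore α = 1.


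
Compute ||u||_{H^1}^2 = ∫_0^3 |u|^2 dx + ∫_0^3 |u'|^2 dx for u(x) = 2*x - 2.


||u||_{H^1}^2 = 24

The H^1 norm (squared) on an interval (0, L) is
  ||u||_{H^1}^2 = ∫_0^L u(x)^2 dx + ∫_0^L u'(x)^2 dx.
Compute u'(x) = 2.
Then u(x)^2 = 4*x**2 - 8*x + 4 and u'(x)^2 = 4.
Integrate each monomial from 0 to 3 using ∫_0^3 c·x^n dx = c·3^(n+1)/(n+1):
  ∫_0^3 u(x)^2 dx = ∫_0^3 (4*x^2 - 8*x + 4) dx. Term by term:
    ∫_0^3 4*x^2 dx = 36;  ∫_0^3 -8*x dx = -36;  ∫_0^3 4 dx = 12.
  Sum: 36 − 36 + 12 = 12.
  ∫_0^3 u'(x)^2 dx = ∫_0^3 (4) dx. Term by term:
    ∫_0^3 4 dx = 12.
Adding: ||u||_{H^1}^2 = 12 + 12 = 24.


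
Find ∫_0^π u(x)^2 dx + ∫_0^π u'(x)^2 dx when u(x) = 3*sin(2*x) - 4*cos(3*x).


||u||_{H^1(0,π)}^2 = 192 + 205*π/2

u'(x) = 12*sin(3*x) + 6*cos(2*x).
Expand u² and (u')² and integrate term by term on (0, π), using: for integers n ≥ 1, ∫_0^π sin²(nx) dx = ∫_0^π cos²(nx) dx = π/2; for n ≠ n', ∫_0^π sin(nx)sin(n'x) dx = ∫_0^π cos(nx)cos(n'x) dx = 0; and by product-to-sum, ∫_0^π sin(nx)cos(n'x) dx = ½∫_0^π [sin((n+n')x) + sin((n−n')x)] dx, which is 0 when n+n' is even and 2n/(n²−n'²) when n+n' is odd (it need not vanish on (0, π)).
  u² squared terms: (-4)²·∫cos(3x)² dx = 16·π/2 = 8*π;  (3)²·∫sin(2x)² dx = 9·π/2 = 9*π/2.
  u² cross terms: 2·(-4)·(3)·∫cos(3x)·sin(2x) dx = -24·(-4/5) = 96/5.
  So ∫_0^π u² dx = 8*π + 9*π/2 + 96/5 = 96/5 + 25*π/2.
  (u')² squared terms: (6)²·∫cos(2x)² dx = 36·π/2 = 18*π;  (12)²·∫sin(3x)² dx = 144·π/2 = 72*π.
  (u')² cross terms: 2·(6)·(12)·∫cos(2x)·sin(3x) dx = 144·(6/5) = 864/5.
  So ∫_0^π (u')² dx = 18*π + 72*π + 864/5 = 864/5 + 90*π.
||u||_{H^1}^2 = (96/5 + 25*π/2) + (864/5 + 90*π) = 192 + 205*π/2.


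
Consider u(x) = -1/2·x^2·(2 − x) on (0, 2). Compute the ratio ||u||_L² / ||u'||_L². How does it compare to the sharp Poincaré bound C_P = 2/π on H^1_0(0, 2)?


||u||_L² / ||u'||_L² = sqrt(14)/7 < C_P = 2/π.

u(x) = -1/2·x^2·(2 − x), so u'(x) = x*(3*x - 4)/2.
u(x) = -1/2·x^2·(2 − x) vanishes at x = 0 and x = 2, so u ∈ H^1_0(0, 2). Differentiate via the product rule and integrate the resulting polynomials term by term.
  ∫_0^2 u² dx = ∫_0^2 (x^6/4 - x^5 + x^4) dx. Term by term:
    ∫_0^2 x^6/4 dx = 32/7;  ∫_0^2 -x^5 dx = -32/3;  ∫_0^2 x^4 dx = 32/5.
  Sum: 32/7 − 32/3 + 32/5 = 32/105.
  ∫_0^2 (u')² dx = ∫_0^2 (9*x^4/4 - 6*x^3 + 4*x^2) dx. Term by term:
    ∫_0^2 9*x^4/4 dx = 72/5;  ∫_0^2 -6*x^3 dx = -24;  ∫_0^2 4*x^2 dx = 32/3.
  Sum: 72/5 − 24 + 32/3 = 16/15.
∫_0^2 u² dx = 32/105, so ||u||_L² = 4*sqrt(210)/105.
∫_0^2 (u')² dx = 16/15, so ||u'||_L² = 4*sqrt(15)/15.
Ratio ||u||_L² / ||u'||_L² = sqrt(14)/7.
Sharp Poincaré constant on H^1_0(0, 2) is C_P = L/π = 2/π, achieved by sin(π/2·x).
A polynomial bump cannot attain the sharp Poincaré constant (only the first sine eigenfunction does), so the ratio is strictly less than C_P, consistent with ||u||_L² ≤ C_P ||u'||_L².


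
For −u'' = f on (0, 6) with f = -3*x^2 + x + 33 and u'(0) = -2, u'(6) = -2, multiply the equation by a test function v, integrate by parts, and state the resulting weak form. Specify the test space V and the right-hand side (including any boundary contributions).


V = H^1(0, 6) (v unrestricted at boundary; u is determined up to an additive constant); weak form: ∫_0^6 u'v' dx = ∫_0^6 (-3*x^2 + x + 33) v dx − 2·v(6) + 2·v(0) for all v ∈ V.

Multiply both sides by a test function v and integrate from 0 to 6:
  ∫_0^6 −u''(x) v(x) dx = ∫_0^6 f(x) v(x) dx.
Integrate the LHS by parts once:
  ∫_0^6 −u'' v dx = −[u'(x) v(x)]_0^6 + ∫_0^6 u'(x) v'(x) dx.
Thus ∫_0^6 u'(x) v'(x) dx = ∫_0^6 f(x) v(x) dx + [u'(x) v(x)]_0^6.
Choose V so that boundary terms are either known or forced to vanish.
u has inhomogeneous Neumann u'(0) = -2, u'(6) = -2. [u' v]_0^6 = (-2)·v(6) − (-2)·v(0) = − 2·v(6) + 2·v(0). Take V = H^1(0, 6); boundary term becomes part of RHS.
Weak formulation: find u (satisfying any essential BC) such that ∫_0^6 u'(x) v'(x) dx = ∫_0^6 f v dx − 2·v(6) + 2·v(0) for all v ∈ V (Neumann data are natural BCs: they enter the RHS as boundary terms).
Substituting f(x) = -3*x^2 + x + 33, the right-hand side is ∫_0^6 (-3*x^2 + x + 33) v dx − 2·v(6) + 2·v(0).
Compatibility check (pure Neumann): taking v ≡ 1 ∈ V gives 0 = ∫_0^6 f dx + (-2) − (-2), i.e. ∫_0^6 f dx must equal u'(0) − u'(6) = 0. Indeed ∫_0^6 (-3*x^2 + x + 33) dx = 0, so the data are compatible. The solution is then unique only up to an additive constant (fix it e.g. by requiring ∫_0^6 u dx = 0).


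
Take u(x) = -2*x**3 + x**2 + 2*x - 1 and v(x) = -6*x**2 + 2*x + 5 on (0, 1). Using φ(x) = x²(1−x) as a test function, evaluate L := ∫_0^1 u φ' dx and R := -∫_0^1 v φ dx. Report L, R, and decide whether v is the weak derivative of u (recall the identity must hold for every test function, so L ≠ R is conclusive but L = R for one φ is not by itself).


LHS = -1/15, RHS = -19/60. No, v is not the weak derivative of u.

u(x) = -2*x**3 + x**2 + 2*x - 1, classical derivative u'(x) = -6*x**2 + 2*x + 2.
φ(x) = x²(1−x), so φ'(x) = x*(2 - 3*x).
Note φ(0) = φ(1) = 0, so the boundary term u·φ vanishes.
LHS = ∫_0^1 u(x) φ'(x) dx = ∫_0^1 (6*x^5 - 7*x^4 - 4*x^3 + 7*x^2 - 2*x) dx. Term by term:
  ∫_0^1 6*x^5 dx = 1;  ∫_0^1 -7*x^4 dx = -7/5;  ∫_0^1 -4*x^3 dx = -1;
  ∫_0^1 7*x^2 dx = 7/3;  ∫_0^1 -2*x dx = -1.
Sum: 1 − 7/5 − 1 + 7/3 − 1 = -1/15.
So LHS = -1/15.
∫_0^1 v(x) φ(x) dx = ∫_0^1 (6*x^5 - 8*x^4 - 3*x^3 + 5*x^2) dx. Term by term:
  ∫_0^1 6*x^5 dx = 1;  ∫_0^1 -8*x^4 dx = -8/5;  ∫_0^1 -3*x^3 dx = -3/4;
  ∫_0^1 5*x^2 dx = 5/3.
Sum: 1 − 8/5 − 3/4 + 5/3 = 19/60.
So RHS = -∫_0^1 v(x) φ(x) dx = -19/60.
LHS − RHS = 1/4 ≠ 0, so the identity fails.
(For a valid weak derivative the identity must hold for EVERY test function, in particular this one. The failure shows v is NOT the weak derivative of u.)
Correct weak derivative would be u'(x) = -6*x**2 + 2*x + 2.


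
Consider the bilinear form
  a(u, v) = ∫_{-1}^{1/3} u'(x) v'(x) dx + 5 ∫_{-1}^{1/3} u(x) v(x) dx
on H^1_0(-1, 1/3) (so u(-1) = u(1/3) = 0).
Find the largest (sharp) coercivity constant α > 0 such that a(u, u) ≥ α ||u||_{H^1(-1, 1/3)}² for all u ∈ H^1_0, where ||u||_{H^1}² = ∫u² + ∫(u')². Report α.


α = 1

Coercivity of a(·,·) on H^1_0(-1, 1/3) means a(u, u) ≥ α ||u||_{H^1}² for every u ∈ H^1_0.
The interval has length L = 4/3, and Poincaré/coercivity depend only on L. Here a(u, u) = ∫(u')² + (5)·∫u².
Here c = 5 ≥ 1, so a(u,u) = ∫(u')² + c∫u² ≥ ∫(u')² + ∫u² = ||u||_{H^1}², i.e. α = 1 works. No larger α is possible: a(u,u) ≥ α||u||_{H^1}² means (1−α)∫(u')² ≥ (α−c)∫u², and for the modes u_n = sin(nπ(x−x₀)/L) (x₀ the left endpoint) one has ∫u_n²/∫(u_n')² = (L/(nπ))² → 0, so a(u_n,u_n)/||u_n||_{H^1}² → 1. Hence the optimal constant is α = 1.
Therefore α = 1.


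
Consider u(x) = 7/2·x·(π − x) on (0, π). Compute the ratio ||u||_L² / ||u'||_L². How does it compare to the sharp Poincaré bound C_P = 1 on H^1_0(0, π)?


||u||_L² / ||u'||_L² = sqrt(10)*π/10 < C_P = 1.

u(x) = 7/2·x·(π − x), so u'(x) = -7*x + 7*π/2.
u(x) = 7/2·x·(π − x) vanishes at x = 0 and x = π, so u ∈ H^1_0(0, π). Differentiate via the product rule and integrate the resulting polynomials term by term.
  ∫_0^π u² dx = ∫_0^π (49*x^4/4 - 49*π*x^3/2 + 49*π^2*x^2/4) dx. Term by term:
    ∫_0^π 49*x^4/4 dx = 49*π^5/20;  ∫_0^π -49*π*x^3/2 dx = -49*π^5/8;  ∫_0^π 49*π^2*x^2/4 dx = 49*π^5/12.
  Sum: 49*π^5/20 − 49*π^5/8 + 49*π^5/12 = 49*π^5/120.
  ∫_0^π (u')² dx = ∫_0^π (49*x^2 - 49*π*x + 49*π^2/4) dx. Term by term:
    ∫_0^π 49*x^2 dx = 49*π^3/3;  ∫_0^π -49*π*x dx = -49*π^3/2;  ∫_0^π 49*π^2/4 dx = 49*π^3/4.
  Sum: 49*π^3/3 − 49*π^3/2 + 49*π^3/4 = 49*π^3/12.
∫_0^π u² dx = 49*π^5/120, so ||u||_L² = 7*sqrt(30)*π^(5/2)/60.
∫_0^π (u')² dx = 49*π^3/12, so ||u'||_L² = 7*sqrt(3)*π^(3/2)/6.
Ratio ||u||_L² / ||u'||_L² = sqrt(10)*π/10.
Sharp Poincaré constant on H^1_0(0, π) is C_P = L/π = 1, achieved by sin(x).
A polynomial bump cannot attain the sharp Poincaré constant (only the first sine eigenfunction does), so the ratio is strictly less than C_P, consistent with ||u||_L² ≤ C_P ||u'||_L².


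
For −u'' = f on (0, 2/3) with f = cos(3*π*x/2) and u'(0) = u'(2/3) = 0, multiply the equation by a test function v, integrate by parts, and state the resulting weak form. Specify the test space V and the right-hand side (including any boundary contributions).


V = H^1(0, 2/3) (no boundary constraint on v; u is determined up to an additive constant); weak form: ∫_0^2/3 u'v' dx = ∫_0^2/3 (cos(3*π*x/2)) v dx for all v ∈ V.

Multiply both sides by a test function v and integrate from 0 to 2/3:
  ∫_0^2/3 −u''(x) v(x) dx = ∫_0^2/3 f(x) v(x) dx.
Integrate the LHS by parts once:
  ∫_0^2/3 −u'' v dx = −[u'(x) v(x)]_0^2/3 + ∫_0^2/3 u'(x) v'(x) dx.
Thus ∫_0^2/3 u'(x) v'(x) dx = ∫_0^2/3 f(x) v(x) dx + [u'(x) v(x)]_0^2/3.
Choose V so that boundary terms are either known or forced to vanish.
u has homogeneous Neumann: u'(0) = u'(2/3) = 0. So [u' v]_0^2/3 = 0·v(2/3) − 0·v(0) = 0 for any v; take V = H^1(0, 2/3).
Weak formulation: find u (satisfying any essential BC) such that ∫_0^2/3 u'(x) v'(x) dx = ∫_0^2/3 f v dx for all v ∈ V (homogeneous Neumann, so boundary terms vanish).
Substituting f(x) = cos(3*π*x/2), the right-hand side is ∫_0^2/3 (cos(3*π*x/2)) v dx.
Compatibility check (pure Neumann): taking v ≡ 1 ∈ V gives 0 = ∫_0^2/3 f dx + (0) − (0), i.e. ∫_0^2/3 f dx must equal u'(0) − u'(2/3) = 0. Indeed ∫_0^2/3 (cos(3*π*x/2)) dx = 0, so the data are compatible. The solution is then unique only up to an additive constant (fix it e.g. by requiring ∫_0^2/3 u dx = 0).


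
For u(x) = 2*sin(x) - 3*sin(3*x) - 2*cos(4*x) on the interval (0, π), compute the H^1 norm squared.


||u||_{H^1(0,π)}^2 = -16456/105 + 83*π

u'(x) = 8*sin(4*x) + 2*cos(x) - 9*cos(3*x).
Expand u² and (u')² and integrate term by term on (0, π), using: for integers n ≥ 1, ∫_0^π sin²(nx) dx = ∫_0^π cos²(nx) dx = π/2; for n ≠ n', ∫_0^π sin(nx)sin(n'x) dx = ∫_0^π cos(nx)cos(n'x) dx = 0; and by product-to-sum, ∫_0^π sin(nx)cos(n'x) dx = ½∫_0^π [sin((n+n')x) + sin((n−n')x)] dx, which is 0 when n+n' is even and 2n/(n²−n'²) when n+n' is odd (it need not vanish on (0, π)).
  u² squared terms: (-3)²·∫sin(3x)² dx = 9·π/2 = 9*π/2;  (-2)²·∫cos(4x)² dx = 4·π/2 = 2*π;  (2)²·∫sin(x)² dx = 4·π/2 = 2*π.
  u² cross terms: 2·(-3)·(-2)·∫sin(3x)·cos(4x) dx = 12·(-6/7) = -72/7;  2·(-3)·(2)·∫sin(3x)·sin(x) dx = -12·(0) = 0;  2·(-2)·(2)·∫cos(4x)·sin(x) dx = -8·(-2/15) = 16/15.
  So ∫_0^π u² dx = 9*π/2 + 2*π + 2*π − 72/7 + 0 + 16/15 = -968/105 + 17*π/2.
  (u')² squared terms: (-9)²·∫cos(3x)² dx = 81·π/2 = 81*π/2;  (2)²·∫cos(x)² dx = 4·π/2 = 2*π;  (8)²·∫sin(4x)² dx = 64·π/2 = 32*π.
  (u')² cross terms: 2·(-9)·(2)·∫cos(3x)·cos(x) dx = -36·(0) = 0;  2·(-9)·(8)·∫cos(3x)·sin(4x) dx = -144·(8/7) = -1152/7;  2·(2)·(8)·∫cos(x)·sin(4x) dx = 32·(8/15) = 256/15.
  So ∫_0^π (u')² dx = 81*π/2 + 2*π + 32*π + 0 − 1152/7 + 256/15 = -15488/105 + 149*π/2.
||u||_{H^1}^2 = (-968/105 + 17*π/2) + (-15488/105 + 149*π/2) = -16456/105 + 83*π.


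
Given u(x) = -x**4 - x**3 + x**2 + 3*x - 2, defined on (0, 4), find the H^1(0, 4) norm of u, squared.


||u||_{H^1}^2 = 27751484/315

The H^1 norm (squared) on an interval (0, L) is
  ||u||_{H^1}^2 = ∫_0^L u(x)^2 dx + ∫_0^L u'(x)^2 dx.
Compute u'(x) = -4*x**3 - 3*x**2 + 2*x + 3.
Then u(x)^2 = x**8 + 2*x**7 - x**6 - 8*x**5 - x**4 + 10*x**3 + 5*x**2 - 12*x + 4 and u'(x)^2 = 16*x**6 + 24*x**5 - 7*x**4 - 36*x**3 - 14*x**2 + 12*x + 9.
Integrate each monomial from 0 to 4 using ∫_0^4 c·x^n dx = c·4^(n+1)/(n+1):
  ∫_0^4 u(x)^2 dx = ∫_0^4 (x^8 + 2*x^7 - x^6 - 8*x^5 - x^4 + 10*x^3 + 5*x^2 - 12*x + 4) dx. Term by term:
    ∫_0^4 x^8 dx = 262144/9;  ∫_0^4 2*x^7 dx = 16384;  ∫_0^4 -x^6 dx = -16384/7;
    ∫_0^4 -8*x^5 dx = -16384/3;  ∫_0^4 -x^4 dx = -1024/5;  ∫_0^4 10*x^3 dx = 640;
    ∫_0^4 5*x^2 dx = 320/3;  ∫_0^4 -12*x dx = -96;  ∫_0^4 4 dx = 16.
  Sum: 262144/9 + 16384 − 16384/7 − 16384/3 − 1024/5 + 640 + 320/3 − 96 + 16 = 12023888/315.
  ∫_0^4 u'(x)^2 dx = ∫_0^4 (16*x^6 + 24*x^5 - 7*x^4 - 36*x^3 - 14*x^2 + 12*x + 9) dx. Term by term:
    ∫_0^4 16*x^6 dx = 262144/7;  ∫_0^4 24*x^5 dx = 16384;  ∫_0^4 -7*x^4 dx = -7168/5;
    ∫_0^4 -36*x^3 dx = -2304;  ∫_0^4 -14*x^2 dx = -896/3;  ∫_0^4 12*x dx = 96;
    ∫_0^4 9 dx = 36.
  Sum: 262144/7 + 16384 − 7168/5 − 2304 − 896/3 + 96 + 36 = 5242532/105.
Adding: ||u||_{H^1}^2 = 12023888/315 + 5242532/105 = 27751484/315.


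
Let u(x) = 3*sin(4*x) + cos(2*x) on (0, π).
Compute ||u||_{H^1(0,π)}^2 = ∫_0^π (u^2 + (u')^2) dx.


||u||_{H^1(0,π)}^2 = 79*π

u'(x) = -2*sin(2*x) + 12*cos(4*x).
Expand u² and (u')² and integrate term by term on (0, π), using: for integers n ≥ 1, ∫_0^π sin²(nx) dx = ∫_0^π cos²(nx) dx = π/2; for n ≠ n', ∫_0^π sin(nx)sin(n'x) dx = ∫_0^π cos(nx)cos(n'x) dx = 0; and by product-to-sum, ∫_0^π sin(nx)cos(n'x) dx = ½∫_0^π [sin((n+n')x) + sin((n−n')x)] dx, which is 0 when n+n' is even and 2n/(n²−n'²) when n+n' is odd (it need not vanish on (0, π)).
  u² squared terms: (3)²·∫sin(4x)² dx = 9·π/2 = 9*π/2;  (1)²·∫cos(2x)² dx = 1·π/2 = π/2.
  u² cross terms: 2·(3)·(1)·∫sin(4x)·cos(2x) dx = 6·(0) = 0.
  So ∫_0^π u² dx = 9*π/2 + π/2 + 0 = 5*π.
  (u')² squared terms: (-2)²·∫sin(2x)² dx = 4·π/2 = 2*π;  (12)²·∫cos(4x)² dx = 144·π/2 = 72*π.
  (u')² cross terms: 2·(-2)·(12)·∫sin(2x)·cos(4x) dx = -48·(0) = 0.
  So ∫_0^π (u')² dx = 2*π + 72*π + 0 = 74*π.
||u||_{H^1}^2 = (5*π) + (74*π) = 79*π.


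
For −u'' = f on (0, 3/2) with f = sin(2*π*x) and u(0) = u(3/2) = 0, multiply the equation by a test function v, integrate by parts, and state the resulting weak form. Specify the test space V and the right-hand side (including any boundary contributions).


V = H^1_0(0, 3/2) (so v(0) = v(3/2) = 0); weak form: ∫_0^3/2 u'v' dx = ∫_0^3/2 (sin(2*π*x)) v dx for all v ∈ V.

Multiply both sides by a test function v and integrate from 0 to 3/2:
  ∫_0^3/2 −u''(x) v(x) dx = ∫_0^3/2 f(x) v(x) dx.
Integrate the LHS by parts once:
  ∫_0^3/2 −u'' v dx = −[u'(x) v(x)]_0^3/2 + ∫_0^3/2 u'(x) v'(x) dx.
Thus ∫_0^3/2 u'(x) v'(x) dx = ∫_0^3/2 f(x) v(x) dx + [u'(x) v(x)]_0^3/2.
Choose V so that boundary terms are either known or forced to vanish.
u is Dirichlet: u(0) = u(3/2) = 0. Let V = H^1_0(0, 3/2); then v(0) = v(3/2) = 0, and [u' v]_0^3/2 = 0.
Weak formulation: find u (satisfying any essential BC) such that ∫_0^3/2 u'(x) v'(x) dx = ∫_0^3/2 f v dx for all v ∈ V.
Substituting f(x) = sin(2*π*x), the right-hand side is ∫_0^3/2 (sin(2*π*x)) v dx.


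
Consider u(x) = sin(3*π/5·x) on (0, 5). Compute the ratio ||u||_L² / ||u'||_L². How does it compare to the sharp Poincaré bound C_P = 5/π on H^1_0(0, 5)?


||u||_L² / ||u'||_L² = 5/(3*π) < C_P = 5/π.

u(x) = sin(3*π/5·x), so u'(x) = 3*π*cos(3*π*x/5)/5.
Writing u(x) = A·sin(kπx/L) with A = 1 and k = 3, use ∫_0^L sin²(kπx/L) dx = L/2 and ∫_0^L cos²(kπx/L) dx = L/2.
u² = 1·sin²(3*π/5·x) and (u')² = 9*π^2/25·cos²(3*π/5·x), and each of sin², cos² integrates to L/2 = 5/2 over (0, 5).
∫_0^5 u² dx = 5/2, so ||u||_L² = sqrt(10)/2.
∫_0^5 (u')² dx = 9*π^2/10, so ||u'||_L² = 3*sqrt(10)*π/10.
Ratio ||u||_L² / ||u'||_L² = 5/(3*π).
Sharp Poincaré constant on H^1_0(0, 5) is C_P = L/π = 5/π, achieved by sin(π/5·x).
This is the k = 3 harmonic; the ratio L/(kπ) is strictly less than C_P = L/π, consistent with the sharp inequality ||u||_L² ≤ C_P ||u'||_L².


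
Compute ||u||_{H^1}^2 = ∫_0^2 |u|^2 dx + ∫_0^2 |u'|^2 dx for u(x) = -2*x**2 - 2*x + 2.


||u||_{H^1}^2 = 608/5

The H^1 norm (squared) on an interval (0, L) is
  ||u||_{H^1}^2 = ∫_0^L u(x)^2 dx + ∫_0^L u'(x)^2 dx.
Compute u'(x) = -4*x - 2.
Then u(x)^2 = 4*x**4 + 8*x**3 - 4*x**2 - 8*x + 4 and u'(x)^2 = 16*x**2 + 16*x + 4.
Integrate each monomial from 0 to 2 using ∫_0^2 c·x^n dx = c·2^(n+1)/(n+1):
  ∫_0^2 u(x)^2 dx = ∫_0^2 (4*x^4 + 8*x^3 - 4*x^2 - 8*x + 4) dx. Term by term:
    ∫_0^2 4*x^4 dx = 128/5;  ∫_0^2 8*x^3 dx = 32;  ∫_0^2 -4*x^2 dx = -32/3;
    ∫_0^2 -8*x dx = -16;  ∫_0^2 4 dx = 8.
  Sum: 128/5 + 32 − 32/3 − 16 + 8 = 584/15.
  ∫_0^2 u'(x)^2 dx = ∫_0^2 (16*x^2 + 16*x + 4) dx. Term by term:
    ∫_0^2 16*x^2 dx = 128/3;  ∫_0^2 16*x dx = 32;  ∫_0^2 4 dx = 8.
  Sum: 128/3 + 32 + 8 = 248/3.
Adding: ||u||_{H^1}^2 = 584/15 + 248/3 = 608/5.


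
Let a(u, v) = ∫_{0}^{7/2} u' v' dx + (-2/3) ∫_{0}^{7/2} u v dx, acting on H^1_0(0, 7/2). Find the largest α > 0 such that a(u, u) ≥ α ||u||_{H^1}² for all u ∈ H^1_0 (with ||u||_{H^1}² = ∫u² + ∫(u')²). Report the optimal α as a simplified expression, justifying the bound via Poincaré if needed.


α = 2*(-49 + 6*π^2)/(3*(4*π^2 + 49))

Coercivity of a(·,·) on H^1_0(0, 7/2) means a(u, u) ≥ α ||u||_{H^1}² for every u ∈ H^1_0.
The interval has length L = 7/2, and Poincaré/coercivity depend only on L. Here a(u, u) = ∫(u')² + (-2/3)·∫u².
Here c = -2/3 < 0 with |c| < (π/L)² = 4*π^2/49, so coercivity still holds. The condition a(u,u) ≥ α||u||_{H^1}² reads (1−α)∫(u')² ≥ (α−c)∫u². Any admissible α is ≤ 1 (rapidly oscillating u have ∫u²/∫(u')² → 0), and α = 1 would force 0 ≥ (1−c)∫u², impossible since c < 1; so 1−α > 0. By the sharp Poincaré inequality on H^1_0 of an interval of length L, ∫(u')² ≥ (π/L)²∫u² with equality for the first sine mode sin(π(x−x₀)/L) (x₀ the left endpoint), so the inequality holds for all u iff (1−α)(π/L)² ≥ α − c, i.e. α ≤ ((π/L)² + c)/((π/L)² + 1) = (1 + c(L/π)²)/(1 + (L/π)²). (Direct route, valid since c ≤ 0: Poincaré gives c∫u² ≥ c(L/π)²∫(u')², so a(u,u) ≥ (1 + c(L/π)²)∫(u')², while ||u||_{H^1}² ≤ (1 + (L/π)²)∫(u')²; dividing yields the same α.) With (π/L)² = 4*π^2/49 and c = -2/3, the largest admissible constant is α = ((π/L)² + c)/((π/L)² + 1).
Simplifying, α = 2*(-49 + 6*π^2)/(3*(4*π^2 + 49)).


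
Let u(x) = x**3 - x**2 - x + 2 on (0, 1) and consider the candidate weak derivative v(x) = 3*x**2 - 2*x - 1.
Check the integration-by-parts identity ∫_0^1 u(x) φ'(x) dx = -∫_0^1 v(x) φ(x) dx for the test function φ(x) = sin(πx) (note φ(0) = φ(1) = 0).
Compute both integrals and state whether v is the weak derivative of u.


LHS = (π^2 + 12)/π^3, RHS = (π^2 + 12)/π^3. Yes, v = u' weakly.

u(x) = x**3 - x**2 - x + 2, classical derivative u'(x) = 3*x**2 - 2*x - 1.
φ(x) = sin(πx), so φ'(x) = π*cos(π*x).
Note φ(0) = φ(1) = 0, so the boundary term u·φ vanishes.
LHS = ∫_0^1 u(x) φ'(x) dx = ∫_0^1 (π*x^3*cos(π*x) - π*x^2*cos(π*x) - π*x*cos(π*x) + 2*π*cos(π*x)) dx. Term by term:
  ∫_0^1 2*π*cos(π*x) dx = 0;  ∫_0^1 π*x^3*cos(π*x) dx = -3/π + 12/π^3;  ∫_0^1 -π*x*cos(π*x) dx = 2/π;
  ∫_0^1 -π*x^2*cos(π*x) dx = 2/π.
Sum: 0 + -3/π + 12/π^3 + 2/π + 2/π = (π^2 + 12)/π^3.
So LHS = (π^2 + 12)/π^3.
∫_0^1 v(x) φ(x) dx = ∫_0^1 (3*x^2*sin(π*x) - 2*x*sin(π*x) - sin(π*x)) dx. Term by term:
  ∫_0^1 -sin(π*x) dx = -2/π;  ∫_0^1 -2*x*sin(π*x) dx = -2/π;  ∫_0^1 3*x^2*sin(π*x) dx = -12/π^3 + 3/π.
Sum: -2/π − 2/π + -12/π^3 + 3/π = (-12 - π^2)/π^3.
So RHS = -∫_0^1 v(x) φ(x) dx = (π^2 + 12)/π^3.
LHS = RHS, so the identity holds for this test φ.
Moreover u is smooth here and v(x) = u'(x) = 3*x**2 - 2*x - 1 pointwise, so the identity holds for every test function. Hence v is the weak derivative of u.


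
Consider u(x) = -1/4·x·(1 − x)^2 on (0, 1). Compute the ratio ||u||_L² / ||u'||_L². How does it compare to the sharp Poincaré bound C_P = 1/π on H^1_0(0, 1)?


||u||_L² / ||u'||_L² = sqrt(14)/14 < C_P = 1/π.

u(x) = -1/4·x·(1 − x)^2, so u'(x) = (1 - 3*x)*(x - 1)/4.
u(x) = -1/4·x·(1 − x)^2 vanishes at x = 0 and x = 1, so u ∈ H^1_0(0, 1). Differentiate via the product rule and integrate the resulting polynomials term by term.
  ∫_0^1 u² dx = ∫_0^1 (x^6/16 - x^5/4 + 3*x^4/8 - x^3/4 + x^2/16) dx. Term by term:
    ∫_0^1 x^6/16 dx = 1/112;  ∫_0^1 -x^5/4 dx = -1/24;  ∫_0^1 3*x^4/8 dx = 3/40;
    ∫_0^1 -x^3/4 dx = -1/16;  ∫_0^1 x^2/16 dx = 1/48.
  Sum: 1/112 − 1/24 + 3/40 − 1/16 + 1/48 = 1/1680.
  ∫_0^1 (u')² dx = ∫_0^1 (9*x^4/16 - 3*x^3/2 + 11*x^2/8 - x/2 + 1/16) dx. Term by term:
    ∫_0^1 9*x^4/16 dx = 9/80;  ∫_0^1 -3*x^3/2 dx = -3/8;  ∫_0^1 11*x^2/8 dx = 11/24;
    ∫_0^1 -x/2 dx = -1/4;  ∫_0^1 1/16 dx = 1/16.
  Sum: 9/80 − 3/8 + 11/24 − 1/4 + 1/16 = 1/120.
∫_0^1 u² dx = 1/1680, so ||u||_L² = sqrt(105)/420.
∫_0^1 (u')² dx = 1/120, so ||u'||_L² = sqrt(30)/60.
Ratio ||u||_L² / ||u'||_L² = sqrt(14)/14.
Sharp Poincaré constant on H^1_0(0, 1) is C_P = L/π = 1/π, achieved by sin(π·x).
A polynomial bump cannot attain the sharp Poincaré constant (only the first sine eigenfunction does), so the ratio is strictly less than C_P, consistent with ||u||_L² ≤ C_P ||u'||_L².


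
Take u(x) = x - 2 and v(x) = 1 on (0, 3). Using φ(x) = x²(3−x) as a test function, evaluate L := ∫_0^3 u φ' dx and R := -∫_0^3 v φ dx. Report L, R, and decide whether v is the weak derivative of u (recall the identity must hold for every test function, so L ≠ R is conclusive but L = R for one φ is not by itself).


LHS = -27/4, RHS = -27/4. Yes, v = u' weakly.

u(x) = x - 2, classical derivative u'(x) = 1.
φ(x) = x²(3−x), so φ'(x) = 3*x*(2 - x).
Note φ(0) = φ(3) = 0, so the boundary term u·φ vanishes.
LHS = ∫_0^3 u(x) φ'(x) dx = ∫_0^3 (-3*x^3 + 12*x^2 - 12*x) dx. Term by term:
  ∫_0^3 -3*x^3 dx = -243/4;  ∫_0^3 12*x^2 dx = 108;  ∫_0^3 -12*x dx = -54.
Sum: -243/4 + 108 − 54 = -27/4.
So LHS = -27/4.
∫_0^3 v(x) φ(x) dx = ∫_0^3 (-x^3 + 3*x^2) dx. Term by term:
  ∫_0^3 -x^3 dx = -81/4;  ∫_0^3 3*x^2 dx = 27.
Sum: -81/4 + 27 = 27/4.
So RHS = -∫_0^3 v(x) φ(x) dx = -27/4.
LHS = RHS, so the identity holds for this test φ.
Moreover u is smooth here and v(x) = u'(x) = 1 pointwise, so the identity holds for every test function. Hence v is the weak derivative of u.


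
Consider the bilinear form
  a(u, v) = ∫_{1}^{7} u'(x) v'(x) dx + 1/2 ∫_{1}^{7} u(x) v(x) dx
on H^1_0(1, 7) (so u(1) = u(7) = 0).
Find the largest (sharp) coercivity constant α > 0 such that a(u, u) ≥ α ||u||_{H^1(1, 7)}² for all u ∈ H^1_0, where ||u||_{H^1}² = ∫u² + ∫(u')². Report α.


α = (π^2 + 18)/(π^2 + 36)

Coercivity of a(·,·) on H^1_0(1, 7) means a(u, u) ≥ α ||u||_{H^1}² for every u ∈ H^1_0.
The interval has length L = 6, and Poincaré/coercivity depend only on L. Here a(u, u) = ∫(u')² + (1/2)·∫u².
Here 0 < c = 1/2 < 1. The condition a(u,u) ≥ α||u||_{H^1}² reads (1−α)∫(u')² ≥ (α−c)∫u². Any admissible α is ≤ 1 (rapidly oscillating u have ∫u²/∫(u')² → 0), and α = 1 would force 0 ≥ (1−c)∫u², impossible since c < 1; so 1−α > 0. By the sharp Poincaré inequality on H^1_0 of an interval of length L, ∫(u')² ≥ (π/L)²∫u² with equality for the first sine mode sin(π(x−x₀)/L) (x₀ the left endpoint), so the inequality holds for all u iff (1−α)(π/L)² ≥ α − c, i.e. α ≤ ((π/L)² + c)/((π/L)² + 1) = (1 + c(L/π)²)/(1 + (L/π)²). With (π/L)² = π^2/36 and c = 1/2, the largest admissible constant is α = ((π/L)² + c)/((π/L)² + 1).
Simplifying, α = (π^2 + 18)/(π^2 + 36).


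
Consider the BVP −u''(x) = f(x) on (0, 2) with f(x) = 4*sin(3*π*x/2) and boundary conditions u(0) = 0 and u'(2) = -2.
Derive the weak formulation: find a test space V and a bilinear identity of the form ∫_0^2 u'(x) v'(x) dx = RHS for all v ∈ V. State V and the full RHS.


V = {v ∈ H^1(0, 2) : v(0) = 0} (test functions vanish at x = 0 where u is specified); weak form: ∫_0^2 u'v' dx = ∫_0^2 (4*sin(3*π*x/2)) v dx − 2·v(2) for all v ∈ V.

Multiply both sides by a test function v and integrate from 0 to 2:
  ∫_0^2 −u''(x) v(x) dx = ∫_0^2 f(x) v(x) dx.
Integrate the LHS by parts once:
  ∫_0^2 −u'' v dx = −[u'(x) v(x)]_0^2 + ∫_0^2 u'(x) v'(x) dx.
Thus ∫_0^2 u'(x) v'(x) dx = ∫_0^2 f(x) v(x) dx + [u'(x) v(x)]_0^2.
Choose V so that boundary terms are either known or forced to vanish.
Mixed BC: u(0) = 0 (Dirichlet) and u'(2) = -2 (Neumann). Define V = {v ∈ H^1(0, 2) : v(0) = 0}. Then [u' v]_0^2 = u'(2)·v(2) − u'(0)·0 = − 2·v(2).
Weak formulation: find u (satisfying any essential BC) such that ∫_0^2 u'(x) v'(x) dx = ∫_0^2 f v dx − 2·v(2) for all v ∈ V (Dirichlet at 0 absorbed into V; Neumann datum at x = 2 contributes the boundary term).
Substituting f(x) = 4*sin(3*π*x/2), the right-hand side is ∫_0^2 (4*sin(3*π*x/2)) v dx − 2·v(2).


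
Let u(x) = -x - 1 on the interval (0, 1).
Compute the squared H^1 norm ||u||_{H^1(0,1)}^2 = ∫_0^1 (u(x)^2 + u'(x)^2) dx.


||u||_{H^1}^2 = 10/3

The H^1 norm (squared) on an interval (0, L) is
  ||u||_{H^1}^2 = ∫_0^L u(x)^2 dx + ∫_0^L u'(x)^2 dx.
Compute u'(x) = -1.
Then u(x)^2 = x**2 + 2*x + 1 and u'(x)^2 = 1.
Integrate each monomial from 0 to 1 using ∫_0^1 c·x^n dx = c·1^(n+1)/(n+1):
  ∫_0^1 u(x)^2 dx = ∫_0^1 (x^2 + 2*x + 1) dx. Term by term:
    ∫_0^1 x^2 dx = 1/3;  ∫_0^1 2*x dx = 1;  ∫_0^1 1 dx = 1.
  Sum: 1/3 + 1 + 1 = 7/3.
  ∫_0^1 u'(x)^2 dx = ∫_0^1 (1) dx. Term by term:
    ∫_0^1 1 dx = 1.
Adding: ||u||_{H^1}^2 = 7/3 + 1 = 10/3.


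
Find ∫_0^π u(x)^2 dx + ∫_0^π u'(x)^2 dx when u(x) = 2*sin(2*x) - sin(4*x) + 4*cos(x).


||u||_{H^1(0,π)}^2 = 512/15 + 69*π/2

u'(x) = -4*sin(x) + 4*cos(2*x) - 4*cos(4*x).
Expand u² and (u')² and integrate term by term on (0, π), using: for integers n ≥ 1, ∫_0^π sin²(nx) dx = ∫_0^π cos²(nx) dx = π/2; for n ≠ n', ∫_0^π sin(nx)sin(n'x) dx = ∫_0^π cos(nx)cos(n'x) dx = 0; and by product-to-sum, ∫_0^π sin(nx)cos(n'x) dx = ½∫_0^π [sin((n+n')x) + sin((n−n')x)] dx, which is 0 when n+n' is even and 2n/(n²−n'²) when n+n' is odd (it need not vanish on (0, π)).
  u² squared terms: (-1)²·∫sin(4x)² dx = 1·π/2 = π/2;  (2)²·∫sin(2x)² dx = 4·π/2 = 2*π;  (4)²·∫cos(x)² dx = 16·π/2 = 8*π.
  u² cross terms: 2·(-1)·(2)·∫sin(4x)·sin(2x) dx = -4·(0) = 0;  2·(-1)·(4)·∫sin(4x)·cos(x) dx = -8·(8/15) = -64/15;  2·(2)·(4)·∫sin(2x)·cos(x) dx = 16·(4/3) = 64/3.
  So ∫_0^π u² dx = π/2 + 2*π + 8*π + 0 − 64/15 + 64/3 = 256/15 + 21*π/2.
  (u')² squared terms: (-4)²·∫cos(4x)² dx = 16·π/2 = 8*π;  (-4)²·∫sin(x)² dx = 16·π/2 = 8*π;  (4)²·∫cos(2x)² dx = 16·π/2 = 8*π.
  (u')² cross terms: 2·(-4)·(-4)·∫cos(4x)·sin(x) dx = 32·(-2/15) = -64/15;  2·(-4)·(4)·∫cos(4x)·cos(2x) dx = -32·(0) = 0;  2·(-4)·(4)·∫sin(x)·cos(2x) dx = -32·(-2/3) = 64/3.
  So ∫_0^π (u')² dx = 8*π + 8*π + 8*π − 64/15 + 0 + 64/3 = 256/15 + 24*π.
||u||_{H^1}^2 = (256/15 + 21*π/2) + (256/15 + 24*π) = 512/15 + 69*π/2.


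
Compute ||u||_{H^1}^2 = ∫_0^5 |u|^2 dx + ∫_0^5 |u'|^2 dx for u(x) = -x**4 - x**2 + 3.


||u||_{H^1}^2 = 26758835/63

The H^1 norm (squared) on an interval (0, L) is
  ||u||_{H^1}^2 = ∫_0^L u(x)^2 dx + ∫_0^L u'(x)^2 dx.
Compute u'(x) = -4*x**3 - 2*x.
Then u(x)^2 = x**8 + 2*x**6 - 5*x**4 - 6*x**2 + 9 and u'(x)^2 = 16*x**6 + 16*x**4 + 4*x**2.
Integrate each monomial from 0 to 5 using ∫_0^5 c·x^n dx = c·5^(n+1)/(n+1):
  ∫_0^5 u(x)^2 dx = ∫_0^5 (x^8 + 2*x^6 - 5*x^4 - 6*x^2 + 9) dx. Term by term:
    ∫_0^5 x^8 dx = 1953125/9;  ∫_0^5 2*x^6 dx = 156250/7;  ∫_0^5 -5*x^4 dx = -3125;
    ∫_0^5 -6*x^2 dx = -250;  ∫_0^5 9 dx = 45.
  Sum: 1953125/9 + 156250/7 − 3125 − 250 + 45 = 14868335/63.
  ∫_0^5 u'(x)^2 dx = ∫_0^5 (16*x^6 + 16*x^4 + 4*x^2) dx. Term by term:
    ∫_0^5 16*x^6 dx = 1250000/7;  ∫_0^5 16*x^4 dx = 10000;  ∫_0^5 4*x^2 dx = 500/3.
  Sum: 1250000/7 + 10000 + 500/3 = 3963500/21.
Adding: ||u||_{H^1}^2 = 14868335/63 + 3963500/21 = 26758835/63.


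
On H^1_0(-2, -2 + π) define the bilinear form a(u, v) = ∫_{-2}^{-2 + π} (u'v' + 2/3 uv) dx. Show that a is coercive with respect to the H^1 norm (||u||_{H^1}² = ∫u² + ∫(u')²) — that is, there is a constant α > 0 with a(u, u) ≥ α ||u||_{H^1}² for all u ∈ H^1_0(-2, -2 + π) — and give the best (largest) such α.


α = 5/6

Coercivity of a(·,·) on H^1_0(-2, -2 + π) means a(u, u) ≥ α ||u||_{H^1}² for every u ∈ H^1_0.
The interval has length L = π, and Poincaré/coercivity depend only on L. Here a(u, u) = ∫(u')² + (2/3)·∫u².
Here 0 < c = 2/3 < 1. The condition a(u,u) ≥ α||u||_{H^1}² reads (1−α)∫(u')² ≥ (α−c)∫u². Any admissible α is ≤ 1 (rapidly oscillating u have ∫u²/∫(u')² → 0), and α = 1 would force 0 ≥ (1−c)∫u², impossible since c < 1; so 1−α > 0. By the sharp Poincaré inequality on H^1_0 of an interval of length L, ∫(u')² ≥ (π/L)²∫u² with equality for the first sine mode sin(π(x−x₀)/L) (x₀ the left endpoint), so the inequality holds for all u iff (1−α)(π/L)² ≥ α − c, i.e. α ≤ ((π/L)² + c)/((π/L)² + 1) = (1 + c(L/π)²)/(1 + (L/π)²). With (π/L)² = 1 and c = 2/3, the largest admissible constant is α = ((π/L)² + c)/((π/L)² + 1).
Simplifying, α = 5/6.


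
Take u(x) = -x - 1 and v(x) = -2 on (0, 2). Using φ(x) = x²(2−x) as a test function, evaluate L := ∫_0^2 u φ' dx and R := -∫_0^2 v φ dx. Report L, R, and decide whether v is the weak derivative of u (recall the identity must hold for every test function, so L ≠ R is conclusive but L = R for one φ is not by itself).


LHS = 4/3, RHS = 8/3. No, v is not the weak derivative of u.

u(x) = -x - 1, classical derivative u'(x) = -1.
φ(x) = x²(2−x), so φ'(x) = x*(4 - 3*x).
Note φ(0) = φ(2) = 0, so the boundary term u·φ vanishes.
LHS = ∫_0^2 u(x) φ'(x) dx = ∫_0^2 (3*x^3 - x^2 - 4*x) dx. Term by term:
  ∫_0^2 3*x^3 dx = 12;  ∫_0^2 -x^2 dx = -8/3;  ∫_0^2 -4*x dx = -8.
Sum: 12 − 8/3 − 8 = 4/3.
So LHS = 4/3.
∫_0^2 v(x) φ(x) dx = ∫_0^2 (2*x^3 - 4*x^2) dx. Term by term:
  ∫_0^2 2*x^3 dx = 8;  ∫_0^2 -4*x^2 dx = -32/3.
Sum: 8 − 32/3 = -8/3.
So RHS = -∫_0^2 v(x) φ(x) dx = 8/3.
LHS − RHS = -4/3 ≠ 0, so the identity fails.
(For a valid weak derivative the identity must hold for EVERY test function, in particular this one. The failure shows v is NOT the weak derivative of u.)
Correct weak derivative would be u'(x) = -1.
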